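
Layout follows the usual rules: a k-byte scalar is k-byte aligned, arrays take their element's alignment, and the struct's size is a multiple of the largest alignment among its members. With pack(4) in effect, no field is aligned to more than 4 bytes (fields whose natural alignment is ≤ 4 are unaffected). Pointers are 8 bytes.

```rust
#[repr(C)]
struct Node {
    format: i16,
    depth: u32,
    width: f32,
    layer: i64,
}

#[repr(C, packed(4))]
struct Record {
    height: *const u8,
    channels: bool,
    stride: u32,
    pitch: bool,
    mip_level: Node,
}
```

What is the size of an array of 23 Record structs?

1012

Node: format at 0 (size 2, align 2) → ends 2; pad 2 to align 4 for depth; depth at 4 (size 4, align 4) → ends 8; width at 8 (size 4, align 4) → ends 12; pad 4 to align 8 for layer; layer at 16 (size 8, align 8) → ends 24; total 24 bytes, alignment 8
height at 0 (size 8, align 4) → ends 8
channels at 8 (size 1, align 1) → ends 9
pad 3 to align 4 for stride
stride at 12 (size 4, align 4) → ends 16
pitch at 16 (size 1, align 1) → ends 17
pad 3 to align 4 for mip_level
mip_level at 20 (size 24, align 4) → ends 44
total 44 bytes, alignment 4
array of 23: 23 × 44 = 1012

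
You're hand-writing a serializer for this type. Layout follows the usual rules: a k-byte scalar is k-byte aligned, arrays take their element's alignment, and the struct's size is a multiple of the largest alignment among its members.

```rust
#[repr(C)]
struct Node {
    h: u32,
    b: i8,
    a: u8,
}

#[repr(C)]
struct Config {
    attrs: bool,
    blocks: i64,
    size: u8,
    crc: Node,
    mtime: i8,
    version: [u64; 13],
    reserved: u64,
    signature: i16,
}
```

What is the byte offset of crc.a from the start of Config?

25

Node: 0..4  h  (4B, 4-aligned); 4..5  b  (1B, 1-aligned); 5..6  a  (1B, 1-aligned); 6..8  -- tail padding (2B); sizeof = 8, alignof = 4
0..1  attrs  (1B, 1-aligned)
1..8  -- padding (7B)
8..16  blocks  (8B, 8-aligned)
16..17  size  (1B, 1-aligned)
17..20  -- padding (3B)
20..28  crc  (8B, 4-aligned)
within Node: a at 5
20 + 5 = 25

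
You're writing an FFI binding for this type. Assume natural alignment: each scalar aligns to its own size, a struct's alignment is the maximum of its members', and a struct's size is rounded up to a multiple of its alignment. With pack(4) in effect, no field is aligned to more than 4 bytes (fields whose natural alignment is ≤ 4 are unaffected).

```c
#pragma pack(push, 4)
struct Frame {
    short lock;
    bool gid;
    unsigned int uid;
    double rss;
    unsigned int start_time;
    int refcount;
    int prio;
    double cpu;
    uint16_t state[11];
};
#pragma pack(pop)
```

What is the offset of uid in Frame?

@0: lock [2B, align 2] → 2
@2: gid [1B, align 1] → 3
+1 pad (align 4)
@4: uid [4B, align 4] → 8

4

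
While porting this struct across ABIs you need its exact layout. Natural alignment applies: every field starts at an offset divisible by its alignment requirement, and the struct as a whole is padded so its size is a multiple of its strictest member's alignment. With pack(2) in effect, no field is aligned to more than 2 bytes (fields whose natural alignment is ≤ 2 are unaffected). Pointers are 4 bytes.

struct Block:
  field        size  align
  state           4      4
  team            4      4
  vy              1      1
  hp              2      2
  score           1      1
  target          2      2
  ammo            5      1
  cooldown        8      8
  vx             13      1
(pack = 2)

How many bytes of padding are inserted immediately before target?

0..4  state  (4B, 2-aligned)
4..8  team  (4B, 2-aligned)
8..9  vy  (1B, 1-aligned)
9..10  -- padding (1B)
10..12  hp  (2B, 2-aligned)
12..13  score  (1B, 1-aligned)
13..14  -- padding (1B)
14..16  target  (2B, 2-aligned)

1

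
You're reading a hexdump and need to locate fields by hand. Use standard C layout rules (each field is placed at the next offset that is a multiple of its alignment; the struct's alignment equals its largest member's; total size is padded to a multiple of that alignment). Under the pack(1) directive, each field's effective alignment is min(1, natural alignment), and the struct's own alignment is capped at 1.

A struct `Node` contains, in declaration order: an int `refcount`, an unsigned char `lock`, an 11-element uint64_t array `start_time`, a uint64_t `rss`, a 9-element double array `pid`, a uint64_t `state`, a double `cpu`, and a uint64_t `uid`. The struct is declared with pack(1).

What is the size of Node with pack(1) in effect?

197

refcount at 0 (size 4, align 1) → ends 4
lock at 4 (size 1, align 1) → ends 5
start_time at 5 (size 88, align 1) → ends 93
rss at 93 (size 8, align 1) → ends 101
pid at 101 (size 72, align 1) → ends 173
state at 173 (size 8, align 1) → ends 181
cpu at 181 (size 8, align 1) → ends 189
uid at 189 (size 8, align 1) → ends 197
total 197 bytes, alignment 1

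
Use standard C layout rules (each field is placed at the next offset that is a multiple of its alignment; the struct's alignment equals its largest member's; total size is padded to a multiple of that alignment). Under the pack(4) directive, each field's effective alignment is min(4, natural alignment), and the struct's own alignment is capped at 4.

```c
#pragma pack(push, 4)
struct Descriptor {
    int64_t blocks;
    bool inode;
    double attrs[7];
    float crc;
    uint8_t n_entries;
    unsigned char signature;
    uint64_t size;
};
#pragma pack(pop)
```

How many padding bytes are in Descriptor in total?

5

0..8  blocks  (8B, 4-aligned)
8..9  inode  (1B, 1-aligned)
9..12  -- padding (3B)
12..68  attrs  (56B, 4-aligned)
68..72  crc  (4B, 4-aligned)
72..73  n_entries  (1B, 1-aligned)
73..74  signature  (1B, 1-aligned)
74..76  -- padding (2B)
76..84  size  (8B, 4-aligned)
sizeof = 84, alignof = 4
data bytes 79, size 84 → padding 5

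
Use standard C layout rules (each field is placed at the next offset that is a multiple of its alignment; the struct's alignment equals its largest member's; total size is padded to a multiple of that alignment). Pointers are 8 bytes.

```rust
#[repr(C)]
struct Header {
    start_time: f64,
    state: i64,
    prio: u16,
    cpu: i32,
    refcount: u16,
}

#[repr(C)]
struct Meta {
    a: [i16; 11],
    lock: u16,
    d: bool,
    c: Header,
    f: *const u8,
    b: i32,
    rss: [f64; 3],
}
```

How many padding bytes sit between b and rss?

4

Header: 0..8  start_time  (8B, 8-aligned); 8..16  state  (8B, 8-aligned); 16..18  prio  (2B, 2-aligned); 18..20  -- padding (2B); 20..24  cpu  (4B, 4-aligned); 24..26  refcount  (2B, 2-aligned); 26..32  -- tail padding (6B); sizeof = 32, alignof = 8
0..22  a  (22B, 2-aligned)
22..24  lock  (2B, 2-aligned)
24..25  d  (1B, 1-aligned)
25..32  -- padding (7B)
32..64  c  (32B, 8-aligned)
64..72  f  (8B, 8-aligned)
72..76  b  (4B, 4-aligned)
76..80  -- padding (4B)
80..104  rss  (24B, 8-aligned)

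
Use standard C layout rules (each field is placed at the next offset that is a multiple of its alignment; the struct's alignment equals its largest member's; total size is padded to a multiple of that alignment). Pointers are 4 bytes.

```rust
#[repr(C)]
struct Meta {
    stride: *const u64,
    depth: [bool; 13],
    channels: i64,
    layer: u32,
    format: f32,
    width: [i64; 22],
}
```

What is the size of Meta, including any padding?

stride at 0 (size 4, align 4) → ends 4
depth at 4 (size 13, align 1) → ends 17
pad 7 to align 8 for channels
channels at 24 (size 8, align 8) → ends 32
layer at 32 (size 4, align 4) → ends 36
format at 36 (size 4, align 4) → ends 40
width at 40 (size 176, align 8) → ends 216
total 216 bytes, alignment 8

216 bytes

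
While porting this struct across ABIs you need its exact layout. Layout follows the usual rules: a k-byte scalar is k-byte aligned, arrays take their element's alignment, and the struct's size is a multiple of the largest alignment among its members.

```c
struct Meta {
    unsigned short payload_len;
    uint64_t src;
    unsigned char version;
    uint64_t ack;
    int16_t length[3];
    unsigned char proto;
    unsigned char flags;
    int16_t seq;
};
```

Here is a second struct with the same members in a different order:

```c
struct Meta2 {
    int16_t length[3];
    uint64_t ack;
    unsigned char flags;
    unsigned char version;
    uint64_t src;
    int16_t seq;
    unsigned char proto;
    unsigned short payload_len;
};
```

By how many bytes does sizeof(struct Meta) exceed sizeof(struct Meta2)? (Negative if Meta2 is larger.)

8

0..2  payload_len  (2B, 2-aligned)
2..8  -- padding (6B)
8..16  src  (8B, 8-aligned)
16..17  version  (1B, 1-aligned)
17..24  -- padding (7B)
24..32  ack  (8B, 8-aligned)
32..38  length  (6B, 2-aligned)
38..39  proto  (1B, 1-aligned)
39..40  flags  (1B, 1-aligned)
40..42  seq  (2B, 2-aligned)
42..48  -- tail padding (6B)
sizeof = 48, alignof = 8
— Meta2 —
0..6  length  (6B, 2-aligned)
6..8  -- padding (2B)
8..16  ack  (8B, 8-aligned)
16..17  flags  (1B, 1-aligned)
17..18  version  (1B, 1-aligned)
18..24  -- padding (6B)
24..32  src  (8B, 8-aligned)
32..34  seq  (2B, 2-aligned)
34..35  proto  (1B, 1-aligned)
35..36  -- padding (1B)
36..38  payload_len  (2B, 2-aligned)
38..40  -- tail padding (2B)
sizeof = 40, alignof = 8
48 − 40 = 8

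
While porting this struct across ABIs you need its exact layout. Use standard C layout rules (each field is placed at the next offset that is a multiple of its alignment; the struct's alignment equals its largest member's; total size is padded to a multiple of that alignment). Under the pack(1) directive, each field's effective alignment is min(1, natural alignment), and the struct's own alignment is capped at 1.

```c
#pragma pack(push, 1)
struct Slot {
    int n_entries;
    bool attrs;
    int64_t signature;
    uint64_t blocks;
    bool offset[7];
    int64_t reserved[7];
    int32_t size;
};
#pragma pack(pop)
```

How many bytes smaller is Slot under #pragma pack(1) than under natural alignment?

8

natural layout:
  n_entries at 0 (size 4, align 4) → ends 4
  attrs at 4 (size 1, align 1) → ends 5
  pad 3 to align 8 for signature
  signature at 8 (size 8, align 8) → ends 16
  blocks at 16 (size 8, align 8) → ends 24
  offset at 24 (size 7, align 1) → ends 31
  pad 1 to align 8 for reserved
  reserved at 32 (size 56, align 8) → ends 88
  size at 88 (size 4, align 4) → ends 92
  tail pad 4 to reach multiple of 8
  total 96 bytes, alignment 8
packed(1) layout:
  n_entries at 0 (size 4, align 1) → ends 4
  attrs at 4 (size 1, align 1) → ends 5
  signature at 5 (size 8, align 1) → ends 13
  blocks at 13 (size 8, align 1) → ends 21
  offset at 21 (size 7, align 1) → ends 28
  reserved at 28 (size 56, align 1) → ends 84
  size at 84 (size 4, align 1) → ends 88
  total 88 bytes, alignment 1
96 − 88 = 8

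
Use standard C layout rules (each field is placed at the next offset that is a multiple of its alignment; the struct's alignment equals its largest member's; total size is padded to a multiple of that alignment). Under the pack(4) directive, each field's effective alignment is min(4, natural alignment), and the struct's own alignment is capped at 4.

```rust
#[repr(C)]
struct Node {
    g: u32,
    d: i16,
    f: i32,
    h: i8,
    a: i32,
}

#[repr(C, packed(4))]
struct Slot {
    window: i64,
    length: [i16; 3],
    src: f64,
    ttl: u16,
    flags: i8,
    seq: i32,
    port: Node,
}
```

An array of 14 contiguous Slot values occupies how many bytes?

Node: g at 0 (size 4, align 4) → ends 4; d at 4 (size 2, align 2) → ends 6; pad 2 to align 4 for f; f at 8 (size 4, align 4) → ends 12; h at 12 (size 1, align 1) → ends 13; pad 3 to align 4 for a; a at 16 (size 4, align 4) → ends 20; total 20 bytes, alignment 4
window at 0 (size 8, align 4) → ends 8
length at 8 (size 6, align 2) → ends 14
pad 2 to align 4 for src
src at 16 (size 8, align 4) → ends 24
ttl at 24 (size 2, align 2) → ends 26
flags at 26 (size 1, align 1) → ends 27
pad 1 to align 4 for seq
seq at 28 (size 4, align 4) → ends 32
port at 32 (size 20, align 4) → ends 52
total 52 bytes, alignment 4
array of 14: 14 × 52 = 728

728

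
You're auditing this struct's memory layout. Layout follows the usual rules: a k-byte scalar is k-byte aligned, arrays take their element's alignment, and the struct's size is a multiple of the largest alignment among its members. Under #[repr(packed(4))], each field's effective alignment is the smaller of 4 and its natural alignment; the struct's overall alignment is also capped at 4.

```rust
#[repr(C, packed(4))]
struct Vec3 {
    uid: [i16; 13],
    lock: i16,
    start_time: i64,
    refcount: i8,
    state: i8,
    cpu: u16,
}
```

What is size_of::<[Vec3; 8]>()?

320

uid at 0 (size 26, align 2) → ends 26
lock at 26 (size 2, align 2) → ends 28
start_time at 28 (size 8, align 4) → ends 36
refcount at 36 (size 1, align 1) → ends 37
state at 37 (size 1, align 1) → ends 38
cpu at 38 (size 2, align 2) → ends 40
total 40 bytes, alignment 4
array of 8: 8 × 40 = 320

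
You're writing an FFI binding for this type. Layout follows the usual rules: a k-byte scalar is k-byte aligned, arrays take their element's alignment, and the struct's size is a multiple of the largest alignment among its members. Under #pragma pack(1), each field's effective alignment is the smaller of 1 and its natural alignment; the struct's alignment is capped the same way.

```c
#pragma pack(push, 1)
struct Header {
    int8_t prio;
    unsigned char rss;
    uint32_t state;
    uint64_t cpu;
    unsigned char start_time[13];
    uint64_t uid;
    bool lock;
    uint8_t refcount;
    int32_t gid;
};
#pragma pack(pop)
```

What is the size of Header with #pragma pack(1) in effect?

@0: prio [1B, align 1] → 1
@1: rss [1B, align 1] → 2
@2: state [4B, align 1] → 6
@6: cpu [8B, align 1] → 14
@14: start_time [13B, align 1] → 27
@27: uid [8B, align 1] → 35
@35: lock [1B, align 1] → 36
@36: refcount [1B, align 1] → 37
@37: gid [4B, align 1] → 41
size 41, align 1

41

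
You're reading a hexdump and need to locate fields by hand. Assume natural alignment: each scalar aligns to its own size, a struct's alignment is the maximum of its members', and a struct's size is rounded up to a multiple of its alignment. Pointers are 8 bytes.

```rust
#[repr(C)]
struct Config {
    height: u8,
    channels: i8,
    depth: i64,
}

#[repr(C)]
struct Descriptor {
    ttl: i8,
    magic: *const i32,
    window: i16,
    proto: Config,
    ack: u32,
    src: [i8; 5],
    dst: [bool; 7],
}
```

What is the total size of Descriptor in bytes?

56 bytes

Config: 0..1  height  (1B, 1-aligned); 1..2  channels  (1B, 1-aligned); 2..8  -- padding (6B); 8..16  depth  (8B, 8-aligned); sizeof = 16, alignof = 8
0..1  ttl  (1B, 1-aligned)
1..8  -- padding (7B)
8..16  magic  (8B, 8-aligned)
16..18  window  (2B, 2-aligned)
18..24  -- padding (6B)
24..40  proto  (16B, 8-aligned)
40..44  ack  (4B, 4-aligned)
44..49  src  (5B, 1-aligned)
49..56  dst  (7B, 1-aligned)
sizeof = 56, alignof = 8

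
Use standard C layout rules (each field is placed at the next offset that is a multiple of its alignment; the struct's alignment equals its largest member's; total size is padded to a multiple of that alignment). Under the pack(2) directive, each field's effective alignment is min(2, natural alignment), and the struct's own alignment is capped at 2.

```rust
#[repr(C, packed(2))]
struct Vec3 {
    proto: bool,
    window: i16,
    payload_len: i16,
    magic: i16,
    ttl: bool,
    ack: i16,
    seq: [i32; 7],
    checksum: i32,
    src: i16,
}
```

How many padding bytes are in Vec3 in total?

2

0..1  proto  (1B, 1-aligned)
1..2  -- padding (1B)
2..4  window  (2B, 2-aligned)
4..6  payload_len  (2B, 2-aligned)
6..8  magic  (2B, 2-aligned)
8..9  ttl  (1B, 1-aligned)
9..10  -- padding (1B)
10..12  ack  (2B, 2-aligned)
12..40  seq  (28B, 2-aligned)
40..44  checksum  (4B, 2-aligned)
44..46  src  (2B, 2-aligned)
sizeof = 46, alignof = 2
data bytes 44, size 46 → padding 2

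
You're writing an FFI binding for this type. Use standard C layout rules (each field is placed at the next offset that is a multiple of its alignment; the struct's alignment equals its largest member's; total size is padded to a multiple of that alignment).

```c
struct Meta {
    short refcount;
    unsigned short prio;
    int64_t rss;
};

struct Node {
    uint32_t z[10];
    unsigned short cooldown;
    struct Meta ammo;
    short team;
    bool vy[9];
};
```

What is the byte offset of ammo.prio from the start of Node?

50

Meta: @0: refcount [2B, align 2] → 2; @2: prio [2B, align 2] → 4; +4 pad (align 8); @8: rss [8B, align 8] → 16; size 16, align 8
@0: z [40B, align 4] → 40
@40: cooldown [2B, align 2] → 42
+6 pad (align 8)
@48: ammo [16B, align 8] → 64
within Meta: prio at 2
48 + 2 = 50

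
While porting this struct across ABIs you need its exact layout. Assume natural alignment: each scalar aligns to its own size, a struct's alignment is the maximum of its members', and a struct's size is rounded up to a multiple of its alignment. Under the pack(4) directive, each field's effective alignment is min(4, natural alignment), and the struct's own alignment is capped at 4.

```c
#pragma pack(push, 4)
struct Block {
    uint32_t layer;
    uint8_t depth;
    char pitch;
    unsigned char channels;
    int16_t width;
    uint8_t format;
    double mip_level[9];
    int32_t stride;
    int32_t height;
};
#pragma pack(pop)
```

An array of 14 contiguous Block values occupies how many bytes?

1288

@0: layer [4B, align 4] → 4
@4: depth [1B, align 1] → 5
@5: pitch [1B, align 1] → 6
@6: channels [1B, align 1] → 7
+1 pad (align 2)
@8: width [2B, align 2] → 10
@10: format [1B, align 1] → 11
+1 pad (align 4)
@12: mip_level [72B, align 4] → 84
@84: stride [4B, align 4] → 88
@88: height [4B, align 4] → 92
size 92, align 4
array of 14: 14 × 92 = 1288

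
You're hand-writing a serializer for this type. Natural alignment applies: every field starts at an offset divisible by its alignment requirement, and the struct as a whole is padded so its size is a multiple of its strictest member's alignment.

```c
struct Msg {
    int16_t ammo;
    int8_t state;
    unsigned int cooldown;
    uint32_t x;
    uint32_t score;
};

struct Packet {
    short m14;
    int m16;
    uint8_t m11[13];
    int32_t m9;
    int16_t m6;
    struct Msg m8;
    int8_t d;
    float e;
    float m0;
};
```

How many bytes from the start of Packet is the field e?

52

Msg: ammo at 0 (size 2, align 2) → ends 2; state at 2 (size 1, align 1) → ends 3; pad 1 to align 4 for cooldown; cooldown at 4 (size 4, align 4) → ends 8; x at 8 (size 4, align 4) → ends 12; score at 12 (size 4, align 4) → ends 16; total 16 bytes, alignment 4
m14 at 0 (size 2, align 2) → ends 2
pad 2 to align 4 for m16
m16 at 4 (size 4, align 4) → ends 8
m11 at 8 (size 13, align 1) → ends 21
pad 3 to align 4 for m9
m9 at 24 (size 4, align 4) → ends 28
m6 at 28 (size 2, align 2) → ends 30
pad 2 to align 4 for m8
m8 at 32 (size 16, align 4) → ends 48
d at 48 (size 1, align 1) → ends 49
pad 3 to align 4 for e
e at 52 (size 4, align 4) → ends 56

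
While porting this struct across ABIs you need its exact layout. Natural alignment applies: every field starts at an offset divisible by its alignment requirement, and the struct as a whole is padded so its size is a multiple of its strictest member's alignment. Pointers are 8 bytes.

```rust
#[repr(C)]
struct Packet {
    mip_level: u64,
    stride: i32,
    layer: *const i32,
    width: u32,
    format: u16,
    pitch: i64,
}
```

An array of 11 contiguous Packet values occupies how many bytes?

440

0..8  mip_level  (8B, 8-aligned)
8..12  stride  (4B, 4-aligned)
12..16  -- padding (4B)
16..24  layer  (8B, 8-aligned)
24..28  width  (4B, 4-aligned)
28..30  format  (2B, 2-aligned)
30..32  -- padding (2B)
32..40  pitch  (8B, 8-aligned)
sizeof = 40, alignof = 8
array of 11: 11 × 40 = 440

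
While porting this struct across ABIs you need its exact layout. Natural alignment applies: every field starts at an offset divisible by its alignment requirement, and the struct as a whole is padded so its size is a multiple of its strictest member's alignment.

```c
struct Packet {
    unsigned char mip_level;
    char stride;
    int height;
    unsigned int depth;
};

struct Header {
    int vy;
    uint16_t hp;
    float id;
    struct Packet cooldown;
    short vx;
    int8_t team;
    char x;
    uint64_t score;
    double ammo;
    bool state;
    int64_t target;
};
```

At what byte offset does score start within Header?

Packet: mip_level at 0 (size 1, align 1) → ends 1; stride at 1 (size 1, align 1) → ends 2; pad 2 to align 4 for height; height at 4 (size 4, align 4) → ends 8; depth at 8 (size 4, align 4) → ends 12; total 12 bytes, alignment 4
vy at 0 (size 4, align 4) → ends 4
hp at 4 (size 2, align 2) → ends 6
pad 2 to align 4 for id
id at 8 (size 4, align 4) → ends 12
cooldown at 12 (size 12, align 4) → ends 24
vx at 24 (size 2, align 2) → ends 26
team at 26 (size 1, align 1) → ends 27
x at 27 (size 1, align 1) → ends 28
pad 4 to align 8 for score
score at 32 (size 8, align 8) → ends 40

32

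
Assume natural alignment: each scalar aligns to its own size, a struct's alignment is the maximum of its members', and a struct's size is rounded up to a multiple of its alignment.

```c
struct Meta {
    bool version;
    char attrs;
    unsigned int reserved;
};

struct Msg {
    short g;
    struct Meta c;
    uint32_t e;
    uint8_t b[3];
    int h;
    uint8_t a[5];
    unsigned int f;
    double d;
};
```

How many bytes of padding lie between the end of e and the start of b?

0

Meta: @0: version [1B, align 1] → 1; @1: attrs [1B, align 1] → 2; +2 pad (align 4); @4: reserved [4B, align 4] → 8; size 8, align 4
@0: g [2B, align 2] → 2
+2 pad (align 4)
@4: c [8B, align 4] → 12
@12: e [4B, align 4] → 16
@16: b [3B, align 1] → 19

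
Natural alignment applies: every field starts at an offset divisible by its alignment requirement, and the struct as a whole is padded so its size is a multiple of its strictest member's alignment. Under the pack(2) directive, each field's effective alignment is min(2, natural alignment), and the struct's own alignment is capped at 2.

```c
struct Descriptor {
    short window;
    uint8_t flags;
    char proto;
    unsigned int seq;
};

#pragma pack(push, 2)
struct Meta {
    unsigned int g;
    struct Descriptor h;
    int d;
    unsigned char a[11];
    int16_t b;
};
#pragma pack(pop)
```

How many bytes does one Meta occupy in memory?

Descriptor: window at 0 (size 2, align 2) → ends 2; flags at 2 (size 1, align 1) → ends 3; proto at 3 (size 1, align 1) → ends 4; seq at 4 (size 4, align 4) → ends 8; total 8 bytes, alignment 4
g at 0 (size 4, align 2) → ends 4
h at 4 (size 8, align 2) → ends 12
d at 12 (size 4, align 2) → ends 16
a at 16 (size 11, align 1) → ends 27
pad 1 to align 2 for b
b at 28 (size 2, align 2) → ends 30
total 30 bytes, alignment 2

30 bytes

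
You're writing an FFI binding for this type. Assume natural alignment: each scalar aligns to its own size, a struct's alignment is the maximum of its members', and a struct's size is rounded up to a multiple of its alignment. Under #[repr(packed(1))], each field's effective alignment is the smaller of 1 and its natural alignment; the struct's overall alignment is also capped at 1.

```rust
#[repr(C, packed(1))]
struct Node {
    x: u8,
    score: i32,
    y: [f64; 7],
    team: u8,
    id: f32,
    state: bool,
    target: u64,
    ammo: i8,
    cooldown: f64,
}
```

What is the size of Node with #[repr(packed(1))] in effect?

x at 0 (size 1, align 1) → ends 1
score at 1 (size 4, align 1) → ends 5
y at 5 (size 56, align 1) → ends 61
team at 61 (size 1, align 1) → ends 62
id at 62 (size 4, align 1) → ends 66
state at 66 (size 1, align 1) → ends 67
target at 67 (size 8, align 1) → ends 75
ammo at 75 (size 1, align 1) → ends 76
cooldown at 76 (size 8, align 1) → ends 84
total 84 bytes, alignment 1

84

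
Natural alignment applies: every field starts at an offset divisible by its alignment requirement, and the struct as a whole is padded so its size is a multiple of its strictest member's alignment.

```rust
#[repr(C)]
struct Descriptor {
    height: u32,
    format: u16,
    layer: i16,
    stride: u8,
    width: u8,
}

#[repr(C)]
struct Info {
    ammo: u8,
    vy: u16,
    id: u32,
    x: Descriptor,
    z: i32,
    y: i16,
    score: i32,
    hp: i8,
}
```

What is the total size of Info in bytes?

Descriptor: height at 0 (size 4, align 4) → ends 4; format at 4 (size 2, align 2) → ends 6; layer at 6 (size 2, align 2) → ends 8; stride at 8 (size 1, align 1) → ends 9; width at 9 (size 1, align 1) → ends 10; tail pad 2 to reach multiple of 4; total 12 bytes, alignment 4
ammo at 0 (size 1, align 1) → ends 1
pad 1 to align 2 for vy
vy at 2 (size 2, align 2) → ends 4
id at 4 (size 4, align 4) → ends 8
x at 8 (size 12, align 4) → ends 20
z at 20 (size 4, align 4) → ends 24
y at 24 (size 2, align 2) → ends 26
pad 2 to align 4 for score
score at 28 (size 4, align 4) → ends 32
hp at 32 (size 1, align 1) → ends 33
tail pad 3 to reach multiple of 4
total 36 bytes, alignment 4

36 bytes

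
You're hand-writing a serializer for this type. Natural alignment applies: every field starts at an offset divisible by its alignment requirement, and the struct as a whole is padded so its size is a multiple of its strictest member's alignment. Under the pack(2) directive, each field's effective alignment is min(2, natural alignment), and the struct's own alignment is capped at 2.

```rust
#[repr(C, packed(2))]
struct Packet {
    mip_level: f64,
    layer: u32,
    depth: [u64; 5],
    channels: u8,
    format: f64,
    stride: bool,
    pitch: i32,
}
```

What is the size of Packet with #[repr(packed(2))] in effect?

68

mip_level at 0 (size 8, align 2) → ends 8
layer at 8 (size 4, align 2) → ends 12
depth at 12 (size 40, align 2) → ends 52
channels at 52 (size 1, align 1) → ends 53
pad 1 to align 2 for format
format at 54 (size 8, align 2) → ends 62
stride at 62 (size 1, align 1) → ends 63
pad 1 to align 2 for pitch
pitch at 64 (size 4, align 2) → ends 68
total 68 bytes, alignment 2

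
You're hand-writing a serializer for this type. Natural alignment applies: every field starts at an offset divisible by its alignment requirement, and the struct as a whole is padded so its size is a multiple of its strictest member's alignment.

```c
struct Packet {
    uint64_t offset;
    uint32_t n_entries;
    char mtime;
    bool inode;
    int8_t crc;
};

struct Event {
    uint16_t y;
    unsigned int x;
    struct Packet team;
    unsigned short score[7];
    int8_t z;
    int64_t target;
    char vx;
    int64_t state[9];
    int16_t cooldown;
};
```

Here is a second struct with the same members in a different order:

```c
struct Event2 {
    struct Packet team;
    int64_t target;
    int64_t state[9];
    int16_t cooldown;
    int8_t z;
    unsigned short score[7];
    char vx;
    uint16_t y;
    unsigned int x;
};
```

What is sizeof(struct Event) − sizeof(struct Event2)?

8

Packet: 0..8  offset  (8B, 8-aligned); 8..12  n_entries  (4B, 4-aligned); 12..13  mtime  (1B, 1-aligned); 13..14  inode  (1B, 1-aligned); 14..15  crc  (1B, 1-aligned); 15..16  -- tail padding (1B); sizeof = 16, alignof = 8
0..2  y  (2B, 2-aligned)
2..4  -- padding (2B)
4..8  x  (4B, 4-aligned)
8..24  team  (16B, 8-aligned)
24..38  score  (14B, 2-aligned)
38..39  z  (1B, 1-aligned)
39..40  -- padding (1B)
40..48  target  (8B, 8-aligned)
48..49  vx  (1B, 1-aligned)
49..56  -- padding (7B)
56..128  state  (72B, 8-aligned)
128..130  cooldown  (2B, 2-aligned)
130..136  -- tail padding (6B)
sizeof = 136, alignof = 8
— Event2 —
0..16  team  (16B, 8-aligned)
16..24  target  (8B, 8-aligned)
24..96  state  (72B, 8-aligned)
96..98  cooldown  (2B, 2-aligned)
98..99  z  (1B, 1-aligned)
99..100  -- padding (1B)
100..114  score  (14B, 2-aligned)
114..115  vx  (1B, 1-aligned)
115..116  -- padding (1B)
116..118  y  (2B, 2-aligned)
118..120  -- padding (2B)
120..124  x  (4B, 4-aligned)
124..128  -- tail padding (4B)
sizeof = 128, alignof = 8
136 − 128 = 8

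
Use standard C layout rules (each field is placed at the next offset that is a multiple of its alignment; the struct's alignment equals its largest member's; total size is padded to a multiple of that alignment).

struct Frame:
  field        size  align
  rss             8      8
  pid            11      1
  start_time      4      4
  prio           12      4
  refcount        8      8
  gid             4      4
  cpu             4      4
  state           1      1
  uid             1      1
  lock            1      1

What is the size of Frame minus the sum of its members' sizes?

@0: rss [8B, align 8] → 8
@8: pid [11B, align 1] → 19
+1 pad (align 4)
@20: start_time [4B, align 4] → 24
@24: prio [12B, align 4] → 36
+4 pad (align 8)
@40: refcount [8B, align 8] → 48
@48: gid [4B, align 4] → 52
@52: cpu [4B, align 4] → 56
@56: state [1B, align 1] → 57
@57: uid [1B, align 1] → 58
@58: lock [1B, align 1] → 59
+5 tail pad (align 8)
size 64, align 8
data bytes 54, size 64 → padding 10

10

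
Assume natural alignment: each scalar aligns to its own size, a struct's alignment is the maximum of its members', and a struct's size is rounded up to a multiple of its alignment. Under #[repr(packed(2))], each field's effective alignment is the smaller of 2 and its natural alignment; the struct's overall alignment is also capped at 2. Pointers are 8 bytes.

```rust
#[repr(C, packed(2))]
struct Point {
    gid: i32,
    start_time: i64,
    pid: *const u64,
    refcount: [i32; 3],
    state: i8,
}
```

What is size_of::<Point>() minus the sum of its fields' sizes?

1

0..4  gid  (4B, 2-aligned)
4..12  start_time  (8B, 2-aligned)
12..20  pid  (8B, 2-aligned)
20..32  refcount  (12B, 2-aligned)
32..33  state  (1B, 1-aligned)
33..34  -- tail padding (1B)
sizeof = 34, alignof = 2
data bytes 33, size 34 → padding 1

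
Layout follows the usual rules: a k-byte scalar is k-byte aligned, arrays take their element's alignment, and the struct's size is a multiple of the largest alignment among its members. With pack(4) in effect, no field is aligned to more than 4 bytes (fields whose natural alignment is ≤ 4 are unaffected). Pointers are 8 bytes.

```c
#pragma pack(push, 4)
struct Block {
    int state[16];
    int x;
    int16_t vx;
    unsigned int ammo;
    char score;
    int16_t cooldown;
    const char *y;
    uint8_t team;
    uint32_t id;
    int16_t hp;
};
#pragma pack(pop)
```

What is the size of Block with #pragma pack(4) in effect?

@0: state [64B, align 4] → 64
@64: x [4B, align 4] → 68
@68: vx [2B, align 2] → 70
+2 pad (align 4)
@72: ammo [4B, align 4] → 76
@76: score [1B, align 1] → 77
+1 pad (align 2)
@78: cooldown [2B, align 2] → 80
@80: y [8B, align 4] → 88
@88: team [1B, align 1] → 89
+3 pad (align 4)
@92: id [4B, align 4] → 96
@96: hp [2B, align 2] → 98
+2 tail pad (align 4)
size 100, align 4

100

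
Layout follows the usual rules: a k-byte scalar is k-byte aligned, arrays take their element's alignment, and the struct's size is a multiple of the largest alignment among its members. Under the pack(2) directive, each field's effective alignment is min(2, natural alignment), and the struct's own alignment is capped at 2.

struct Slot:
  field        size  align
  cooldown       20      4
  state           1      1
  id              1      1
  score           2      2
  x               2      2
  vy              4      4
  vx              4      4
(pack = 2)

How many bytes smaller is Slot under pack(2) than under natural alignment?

natural layout:
  @0: cooldown [20B, align 4] → 20
  @20: state [1B, align 1] → 21
  @21: id [1B, align 1] → 22
  @22: score [2B, align 2] → 24
  @24: x [2B, align 2] → 26
  +2 pad (align 4)
  @28: vy [4B, align 4] → 32
  @32: vx [4B, align 4] → 36
  size 36, align 4
packed(2) layout:
  @0: cooldown [20B, align 2] → 20
  @20: state [1B, align 1] → 21
  @21: id [1B, align 1] → 22
  @22: score [2B, align 2] → 24
  @24: x [2B, align 2] → 26
  @26: vy [4B, align 2] → 30
  @30: vx [4B, align 2] → 34
  size 34, align 2
36 − 34 = 2

2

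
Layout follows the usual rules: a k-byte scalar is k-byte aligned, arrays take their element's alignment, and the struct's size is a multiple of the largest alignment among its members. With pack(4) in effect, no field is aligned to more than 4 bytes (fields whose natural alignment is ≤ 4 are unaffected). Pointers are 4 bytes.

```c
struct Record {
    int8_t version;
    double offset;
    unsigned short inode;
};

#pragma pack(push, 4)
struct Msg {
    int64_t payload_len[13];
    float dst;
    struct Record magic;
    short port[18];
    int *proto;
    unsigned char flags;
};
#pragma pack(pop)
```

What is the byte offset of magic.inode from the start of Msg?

Record: 0..1  version  (1B, 1-aligned); 1..8  -- padding (7B); 8..16  offset  (8B, 8-aligned); 16..18  inode  (2B, 2-aligned); 18..24  -- tail padding (6B); sizeof = 24, alignof = 8
0..104  payload_len  (104B, 4-aligned)
104..108  dst  (4B, 4-aligned)
108..132  magic  (24B, 4-aligned)
within Record: inode at 16
108 + 16 = 124

124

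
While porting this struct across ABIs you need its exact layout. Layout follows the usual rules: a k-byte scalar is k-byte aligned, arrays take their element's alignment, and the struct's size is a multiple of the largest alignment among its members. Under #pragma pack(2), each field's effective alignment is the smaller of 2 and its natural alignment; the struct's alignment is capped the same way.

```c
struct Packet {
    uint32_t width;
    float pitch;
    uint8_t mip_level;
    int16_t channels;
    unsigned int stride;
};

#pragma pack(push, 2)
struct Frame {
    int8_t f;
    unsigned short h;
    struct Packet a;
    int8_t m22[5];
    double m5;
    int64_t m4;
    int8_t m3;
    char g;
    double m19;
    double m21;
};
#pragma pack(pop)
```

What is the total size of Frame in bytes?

Packet: 0..4  width  (4B, 4-aligned); 4..8  pitch  (4B, 4-aligned); 8..9  mip_level  (1B, 1-aligned); 9..10  -- padding (1B); 10..12  channels  (2B, 2-aligned); 12..16  stride  (4B, 4-aligned); sizeof = 16, alignof = 4
0..1  f  (1B, 1-aligned)
1..2  -- padding (1B)
2..4  h  (2B, 2-aligned)
4..20  a  (16B, 2-aligned)
20..25  m22  (5B, 1-aligned)
25..26  -- padding (1B)
26..34  m5  (8B, 2-aligned)
34..42  m4  (8B, 2-aligned)
42..43  m3  (1B, 1-aligned)
43..44  g  (1B, 1-aligned)
44..52  m19  (8B, 2-aligned)
52..60  m21  (8B, 2-aligned)
sizeof = 60, alignof = 2

60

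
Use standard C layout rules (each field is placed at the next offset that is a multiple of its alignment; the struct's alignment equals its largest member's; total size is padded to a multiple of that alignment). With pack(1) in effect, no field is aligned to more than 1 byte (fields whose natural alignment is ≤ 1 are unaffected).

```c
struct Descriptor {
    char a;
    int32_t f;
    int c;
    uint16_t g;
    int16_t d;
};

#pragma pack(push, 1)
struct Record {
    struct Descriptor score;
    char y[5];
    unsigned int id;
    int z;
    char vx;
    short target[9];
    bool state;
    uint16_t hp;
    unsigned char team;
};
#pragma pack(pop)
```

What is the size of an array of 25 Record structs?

Descriptor: @0: a [1B, align 1] → 1; +3 pad (align 4); @4: f [4B, align 4] → 8; @8: c [4B, align 4] → 12; @12: g [2B, align 2] → 14; @14: d [2B, align 2] → 16; size 16, align 4
@0: score [16B, align 1] → 16
@16: y [5B, align 1] → 21
@21: id [4B, align 1] → 25
@25: z [4B, align 1] → 29
@29: vx [1B, align 1] → 30
@30: target [18B, align 1] → 48
@48: state [1B, align 1] → 49
@49: hp [2B, align 1] → 51
@51: team [1B, align 1] → 52
size 52, align 1
array of 25: 25 × 52 = 1300

1300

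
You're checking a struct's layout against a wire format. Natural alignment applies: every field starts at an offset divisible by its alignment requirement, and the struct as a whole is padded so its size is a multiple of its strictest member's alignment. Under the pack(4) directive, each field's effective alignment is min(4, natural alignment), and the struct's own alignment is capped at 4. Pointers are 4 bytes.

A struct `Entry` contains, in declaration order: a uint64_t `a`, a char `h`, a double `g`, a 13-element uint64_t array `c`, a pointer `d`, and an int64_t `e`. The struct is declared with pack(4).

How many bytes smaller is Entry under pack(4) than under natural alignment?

8

natural layout:
  @0: a [8B, align 8] → 8
  @8: h [1B, align 1] → 9
  +7 pad (align 8)
  @16: g [8B, align 8] → 24
  @24: c [104B, align 8] → 128
  @128: d [4B, align 4] → 132
  +4 pad (align 8)
  @136: e [8B, align 8] → 144
  size 144, align 8
packed(4) layout:
  @0: a [8B, align 4] → 8
  @8: h [1B, align 1] → 9
  +3 pad (align 4)
  @12: g [8B, align 4] → 20
  @20: c [104B, align 4] → 124
  @124: d [4B, align 4] → 128
  @128: e [8B, align 4] → 136
  size 136, align 4
144 − 136 = 8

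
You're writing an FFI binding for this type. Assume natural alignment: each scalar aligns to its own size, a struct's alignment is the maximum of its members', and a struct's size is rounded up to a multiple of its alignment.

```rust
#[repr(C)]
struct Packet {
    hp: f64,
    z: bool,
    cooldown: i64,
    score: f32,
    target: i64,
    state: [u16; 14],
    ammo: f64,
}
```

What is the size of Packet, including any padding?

hp at 0 (size 8, align 8) → ends 8
z at 8 (size 1, align 1) → ends 9
pad 7 to align 8 for cooldown
cooldown at 16 (size 8, align 8) → ends 24
score at 24 (size 4, align 4) → ends 28
pad 4 to align 8 for target
target at 32 (size 8, align 8) → ends 40
state at 40 (size 28, align 2) → ends 68
pad 4 to align 8 for ammo
ammo at 72 (size 8, align 8) → ends 80
total 80 bytes, alignment 8

80 bytes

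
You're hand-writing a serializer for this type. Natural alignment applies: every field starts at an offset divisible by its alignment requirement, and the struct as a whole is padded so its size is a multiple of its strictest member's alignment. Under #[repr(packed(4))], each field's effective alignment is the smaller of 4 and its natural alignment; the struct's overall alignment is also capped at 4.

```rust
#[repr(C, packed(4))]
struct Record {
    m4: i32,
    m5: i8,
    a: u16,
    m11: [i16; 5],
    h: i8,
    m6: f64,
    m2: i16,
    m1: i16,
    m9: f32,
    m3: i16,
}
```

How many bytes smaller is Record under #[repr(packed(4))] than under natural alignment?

8

natural layout:
  @0: m4 [4B, align 4] → 4
  @4: m5 [1B, align 1] → 5
  +1 pad (align 2)
  @6: a [2B, align 2] → 8
  @8: m11 [10B, align 2] → 18
  @18: h [1B, align 1] → 19
  +5 pad (align 8)
  @24: m6 [8B, align 8] → 32
  @32: m2 [2B, align 2] → 34
  @34: m1 [2B, align 2] → 36
  @36: m9 [4B, align 4] → 40
  @40: m3 [2B, align 2] → 42
  +6 tail pad (align 8)
  size 48, align 8
packed(4) layout:
  @0: m4 [4B, align 4] → 4
  @4: m5 [1B, align 1] → 5
  +1 pad (align 2)
  @6: a [2B, align 2] → 8
  @8: m11 [10B, align 2] → 18
  @18: h [1B, align 1] → 19
  +1 pad (align 4)
  @20: m6 [8B, align 4] → 28
  @28: m2 [2B, align 2] → 30
  @30: m1 [2B, align 2] → 32
  @32: m9 [4B, align 4] → 36
  @36: m3 [2B, align 2] → 38
  +2 tail pad (align 4)
  size 40, align 4
48 − 40 = 8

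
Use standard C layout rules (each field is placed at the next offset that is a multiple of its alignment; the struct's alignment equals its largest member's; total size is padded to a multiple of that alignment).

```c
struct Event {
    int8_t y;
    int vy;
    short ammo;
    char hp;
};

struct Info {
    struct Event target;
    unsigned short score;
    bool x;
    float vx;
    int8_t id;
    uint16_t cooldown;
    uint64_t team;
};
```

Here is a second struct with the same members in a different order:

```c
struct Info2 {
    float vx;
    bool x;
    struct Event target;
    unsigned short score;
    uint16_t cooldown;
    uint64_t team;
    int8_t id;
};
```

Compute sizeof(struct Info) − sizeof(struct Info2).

-8

Event: 0..1  y  (1B, 1-aligned); 1..4  -- padding (3B); 4..8  vy  (4B, 4-aligned); 8..10  ammo  (2B, 2-aligned); 10..11  hp  (1B, 1-aligned); 11..12  -- tail padding (1B); sizeof = 12, alignof = 4
0..12  target  (12B, 4-aligned)
12..14  score  (2B, 2-aligned)
14..15  x  (1B, 1-aligned)
15..16  -- padding (1B)
16..20  vx  (4B, 4-aligned)
20..21  id  (1B, 1-aligned)
21..22  -- padding (1B)
22..24  cooldown  (2B, 2-aligned)
24..32  team  (8B, 8-aligned)
sizeof = 32, alignof = 8
— Info2 —
0..4  vx  (4B, 4-aligned)
4..5  x  (1B, 1-aligned)
5..8  -- padding (3B)
8..20  target  (12B, 4-aligned)
20..22  score  (2B, 2-aligned)
22..24  cooldown  (2B, 2-aligned)
24..32  team  (8B, 8-aligned)
32..33  id  (1B, 1-aligned)
33..40  -- tail padding (7B)
sizeof = 40, alignof = 8
32 − 40 = -8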